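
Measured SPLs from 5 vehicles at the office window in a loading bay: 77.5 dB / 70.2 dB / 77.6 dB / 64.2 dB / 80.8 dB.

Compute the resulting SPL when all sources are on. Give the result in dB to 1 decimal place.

83.9 dB

Σ 10^(Lᵢ/10) = 2.471e+08.
L_total = 10·log₁₀(2.471e+08) = 83.9 dB.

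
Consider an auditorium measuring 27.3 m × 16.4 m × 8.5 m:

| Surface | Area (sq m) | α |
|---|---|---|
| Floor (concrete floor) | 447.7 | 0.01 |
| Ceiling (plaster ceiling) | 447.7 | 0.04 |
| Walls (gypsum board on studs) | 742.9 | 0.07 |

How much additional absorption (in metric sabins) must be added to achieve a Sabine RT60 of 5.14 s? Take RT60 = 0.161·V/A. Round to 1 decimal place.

Equivalent absorption area: A₁ = 447.7×0.01 + 447.7×0.04 + 742.9×0.07 = 74.388 sq m.
For T = 5.14 s, need A₂ = 0.161·V/T = 0.161·3805.62/5.14 = 119.203 sabins.
ΔA = A₂ − A₁ = 119.203 − 74.388 = 44.8 sabins.

44.8 sabins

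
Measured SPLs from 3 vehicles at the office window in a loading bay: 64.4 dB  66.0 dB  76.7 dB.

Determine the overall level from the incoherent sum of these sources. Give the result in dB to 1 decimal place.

77.3 dB

Σ 10^(Lᵢ/10) = 5.351e+07.
L_total = 10·log₁₀(5.351e+07) = 77.3 dB.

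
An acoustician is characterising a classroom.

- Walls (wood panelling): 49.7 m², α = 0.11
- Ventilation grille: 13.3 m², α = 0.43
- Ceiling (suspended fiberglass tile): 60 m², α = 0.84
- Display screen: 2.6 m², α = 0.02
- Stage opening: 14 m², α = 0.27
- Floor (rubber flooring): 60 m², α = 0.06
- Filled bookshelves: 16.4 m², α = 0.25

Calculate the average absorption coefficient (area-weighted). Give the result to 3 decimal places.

0.339

S = Σ Sᵢ = 49.7 + 13.3 + 60 + 2.6 + 14 + 60 + 16.4 = 216.0 m².
A = 49.7·0.11 + 13.3·0.43 + 60·0.84 + 2.6·0.02 + 14·0.27 + 60·0.06 + 16.4·0.25 = 73.118 sabins.
ᾱ = A/S = 0.339.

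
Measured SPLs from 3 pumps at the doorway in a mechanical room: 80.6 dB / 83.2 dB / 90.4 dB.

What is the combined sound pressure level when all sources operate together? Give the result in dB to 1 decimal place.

Σ 10^(Lᵢ/10) = 1.42e+09.
Back to dB: 10·log₁₀ Σ = 91.5 dB.

91.5 dB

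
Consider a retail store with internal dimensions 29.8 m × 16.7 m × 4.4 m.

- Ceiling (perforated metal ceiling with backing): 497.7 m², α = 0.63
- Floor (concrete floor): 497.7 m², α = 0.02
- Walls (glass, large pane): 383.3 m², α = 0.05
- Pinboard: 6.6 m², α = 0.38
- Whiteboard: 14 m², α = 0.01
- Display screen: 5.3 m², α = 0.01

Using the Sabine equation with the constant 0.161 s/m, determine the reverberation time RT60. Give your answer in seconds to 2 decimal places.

Equivalent absorption area: A = 497.7·0.63 + 497.7·0.02 + 383.3·0.05 + 6.6·0.38 + 14·0.01 + 5.3·0.01 = 345.371 m².
Room volume: 2189.704 m³.
Sabine: RT60 = 0.161 × 2189.704 / 345.371 = 1.02 s.

1.02 seconds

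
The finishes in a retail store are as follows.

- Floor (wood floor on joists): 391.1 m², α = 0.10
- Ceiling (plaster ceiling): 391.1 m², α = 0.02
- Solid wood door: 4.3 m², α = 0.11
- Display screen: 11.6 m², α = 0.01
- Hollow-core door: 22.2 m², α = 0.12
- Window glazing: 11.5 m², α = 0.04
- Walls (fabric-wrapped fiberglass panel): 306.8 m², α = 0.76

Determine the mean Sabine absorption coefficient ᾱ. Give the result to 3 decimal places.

Total surface area S = 1138.6 m².
A = 391.1×0.10 + 391.1×0.02 + 4.3×0.11 + 11.6×0.01 + 22.2×0.12 + 11.5×0.04 + 306.8×0.76 = 283.813 sabins.
ᾱ = 283.813 / 1138.6 = 0.249.

0.249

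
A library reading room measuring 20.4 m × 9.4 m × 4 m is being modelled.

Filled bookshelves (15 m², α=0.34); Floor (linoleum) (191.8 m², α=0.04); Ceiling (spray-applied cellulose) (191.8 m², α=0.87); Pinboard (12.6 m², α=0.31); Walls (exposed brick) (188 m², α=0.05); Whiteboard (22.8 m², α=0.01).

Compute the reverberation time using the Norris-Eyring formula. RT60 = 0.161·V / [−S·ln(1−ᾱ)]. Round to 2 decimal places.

0.53 seconds

S = Σ Sᵢ = 622.0 m².
Σ(Sᵢαᵢ) = 15×0.34 + 191.8×0.04 + 191.8×0.87 + 12.6×0.31 + 188×0.05 + 22.8×0.01 = 193.172.
Mean coefficient ᾱ = A/S = 0.3106.
−S·ln(1−ᾱ) = −622.0 × ln(1 − 0.3106) = 231.343.
V = 20.4 × 9.4 × 4 = 767.04 m³.
RT60 = 0.161 × 767.04 / 231.343 = 0.53 s.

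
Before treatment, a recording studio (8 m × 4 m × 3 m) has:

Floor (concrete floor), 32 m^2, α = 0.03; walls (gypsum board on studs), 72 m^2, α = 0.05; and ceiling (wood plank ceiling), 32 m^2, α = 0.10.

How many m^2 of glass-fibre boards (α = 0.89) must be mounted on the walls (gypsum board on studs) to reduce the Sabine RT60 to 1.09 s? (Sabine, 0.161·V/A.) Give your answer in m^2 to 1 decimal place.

Equivalent absorption area: A₁ = 32·0.03 + 72·0.05 + 32·0.10 = 7.760 m^2.
Required A₂ = 0.161·96/1.09 = 14.180 sabins.
Absorption to add: 14.180 − 7.760 = 6.420 sabins.
Net gain per m^2: Δα = 0.89 − 0.05 = 0.84.
Panel area = 6.420 / 0.84 = 7.6 m^2.

7.6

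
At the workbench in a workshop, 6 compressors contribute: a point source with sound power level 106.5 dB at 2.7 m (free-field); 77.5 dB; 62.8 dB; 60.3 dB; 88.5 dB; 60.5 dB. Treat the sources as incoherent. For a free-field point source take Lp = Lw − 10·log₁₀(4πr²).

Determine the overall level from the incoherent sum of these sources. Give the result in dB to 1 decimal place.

Source at 2.7 m: Lp = 106.5 − 10·log₁₀(4π·2.7²) = 106.5 − 10·log₁₀(91.609) = 86.9 dB.
Sum in the linear (power) domain: Σ 10^(Lᵢ/10) = 10^(86.9/10) + 10^(77.5/10) + 10^(62.8/10) + 10^(60.3/10) + 10^(88.5/10) + 10^(60.5/10) = 1.258e+09.
L_total = 10·log₁₀(1.258e+09) = 91.0 dB.

91.0 dB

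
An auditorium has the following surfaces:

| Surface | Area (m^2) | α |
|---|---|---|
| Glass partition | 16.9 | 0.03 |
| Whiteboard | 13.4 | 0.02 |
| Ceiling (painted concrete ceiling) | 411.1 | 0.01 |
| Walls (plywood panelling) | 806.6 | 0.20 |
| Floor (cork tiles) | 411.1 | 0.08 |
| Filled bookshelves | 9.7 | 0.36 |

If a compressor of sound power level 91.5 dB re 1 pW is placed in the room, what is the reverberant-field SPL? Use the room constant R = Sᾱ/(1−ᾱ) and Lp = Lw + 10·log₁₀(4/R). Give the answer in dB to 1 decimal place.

A = 202.586 sabins; S = 1668.8 m^2.
ᾱ = 0.1214, so room constant R = A/(1−ᾱ) = 230.578 m^2.
Lp = Lw + 10 log₁₀(4/R) = 91.5 -17.61 = 73.9 dB.

73.9 dB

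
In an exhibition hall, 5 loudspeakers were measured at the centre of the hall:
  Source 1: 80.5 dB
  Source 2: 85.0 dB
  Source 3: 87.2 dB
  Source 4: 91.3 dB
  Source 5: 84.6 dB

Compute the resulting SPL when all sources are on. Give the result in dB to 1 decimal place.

94.1 dB

Converting to relative power and adding: 10^(80.5/10) + 10^(85.0/10) + 10^(87.2/10) + 10^(91.3/10) + 10^(84.6/10) = 2.591e+09.
L_total = 10·log₁₀(2.591e+09) = 94.1 dB.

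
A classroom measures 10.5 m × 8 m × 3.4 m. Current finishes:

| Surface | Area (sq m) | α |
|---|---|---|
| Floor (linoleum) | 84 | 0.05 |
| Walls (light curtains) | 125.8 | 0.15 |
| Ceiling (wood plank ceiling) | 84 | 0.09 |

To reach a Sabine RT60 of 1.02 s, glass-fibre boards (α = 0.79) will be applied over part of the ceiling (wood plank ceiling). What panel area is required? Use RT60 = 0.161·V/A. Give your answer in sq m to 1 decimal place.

20.6

Equivalent absorption area: A₁ = 84*0.05 + 125.8*0.15 + 84*0.09 = 30.630 sq m.
V = 285.6 m³. Target absorption A₂ = 0.161 × 285.6 / 1.02 = 45.080 sabins.
Absorption to add: 45.080 − 30.630 = 14.450 sabins.
Net gain per sq m: Δα = 0.79 − 0.09 = 0.70.
Area = ΔA/Δα = 14.450/0.70 = 20.6 sq m.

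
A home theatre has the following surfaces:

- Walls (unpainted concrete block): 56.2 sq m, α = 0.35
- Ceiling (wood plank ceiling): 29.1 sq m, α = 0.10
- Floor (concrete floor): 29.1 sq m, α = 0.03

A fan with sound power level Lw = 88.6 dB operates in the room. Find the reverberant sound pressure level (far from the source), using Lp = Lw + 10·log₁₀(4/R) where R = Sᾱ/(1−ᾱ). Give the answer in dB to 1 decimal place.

79.9 dB

A = 23.453 sabins; S = 114.4 sq m.
ᾱ = 0.2050, so room constant R = A/(1−ᾱ) = 29.501 sq m.
Lp = Lw + 10 log₁₀(4/R) = 88.6 -8.68 = 79.9 dB.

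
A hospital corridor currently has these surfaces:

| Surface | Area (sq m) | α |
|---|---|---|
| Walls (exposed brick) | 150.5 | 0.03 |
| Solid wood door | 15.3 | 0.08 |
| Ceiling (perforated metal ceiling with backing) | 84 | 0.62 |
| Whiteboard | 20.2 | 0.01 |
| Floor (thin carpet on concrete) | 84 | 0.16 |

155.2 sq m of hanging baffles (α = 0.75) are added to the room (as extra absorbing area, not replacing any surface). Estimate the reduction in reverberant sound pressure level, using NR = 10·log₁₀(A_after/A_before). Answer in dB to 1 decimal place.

Summing Sᵢαᵢ: 4.515 + 1.224 + 52.080 + 0.202 + 13.440 → A_before = 71.461 sabins.
Treatment contributes 155.2·0.75 = 116.400 sabins.
A_after = 71.461 + 116.400 = 187.861 sabins.
Reduction = 10 log₁₀(A_after/A_before) = 10 log₁₀(2.6289) = 4.2 dB.

4.2 dB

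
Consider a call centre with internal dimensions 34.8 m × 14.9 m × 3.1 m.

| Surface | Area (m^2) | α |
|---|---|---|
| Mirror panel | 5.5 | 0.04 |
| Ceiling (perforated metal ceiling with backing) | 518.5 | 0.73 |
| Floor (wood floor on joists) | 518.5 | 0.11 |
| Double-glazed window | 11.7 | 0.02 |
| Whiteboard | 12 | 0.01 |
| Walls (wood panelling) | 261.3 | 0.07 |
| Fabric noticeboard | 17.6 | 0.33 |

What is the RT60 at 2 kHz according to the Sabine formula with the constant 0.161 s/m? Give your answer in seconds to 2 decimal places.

0.56 s

Total absorption A = 5.5*0.04 + 518.5*0.73 + 518.5*0.11 + 11.7*0.02 + 12*0.01 + 261.3*0.07 + 17.6*0.33
  = 0.220 + 378.505 + 57.035 + 0.234 + 0.120 + 18.291 + 5.808 = 460.213 m^2 sabins.
Volume V = 34.8 × 14.9 × 3.1 = 1607.412 m³.
T = 0.161 V/A = 0.161·1607.412/460.213 = 0.56 s.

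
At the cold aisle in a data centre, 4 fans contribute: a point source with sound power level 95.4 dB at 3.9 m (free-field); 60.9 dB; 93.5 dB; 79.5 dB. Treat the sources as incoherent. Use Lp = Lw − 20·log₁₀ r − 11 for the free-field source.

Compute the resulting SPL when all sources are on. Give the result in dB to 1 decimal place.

93.7 dB

Source at 3.9 m: Lp = 95.4 − 20·log₁₀(3.9) − 11 = 72.6 dB.
Sum in the linear (power) domain: Σ 10^(Lᵢ/10) = 10^(72.6/10) + 10^(60.9/10) + 10^(93.5/10) + 10^(79.5/10) = 2.347e+09.
L_total = 10·log₁₀(2.347e+09) = 93.7 dB.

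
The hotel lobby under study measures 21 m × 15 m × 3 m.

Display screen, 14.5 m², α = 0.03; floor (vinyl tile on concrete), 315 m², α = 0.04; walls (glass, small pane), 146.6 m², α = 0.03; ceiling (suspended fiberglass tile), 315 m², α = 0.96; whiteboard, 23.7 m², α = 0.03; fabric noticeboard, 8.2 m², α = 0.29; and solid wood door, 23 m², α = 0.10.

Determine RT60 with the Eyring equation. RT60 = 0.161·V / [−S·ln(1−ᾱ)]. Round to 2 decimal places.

0.37 s

S = Σ Sᵢ = 846.0 m².
Absorption A = 14.5·0.03 + 315·0.04 + 146.6·0.03 + 315·0.96 + 23.7·0.03 + 8.2·0.29 + 23·0.10 = 325.222 sabins.
Mean coefficient ᾱ = A/S = 0.3844.
Eyring denominator: −S ln(1−ᾱ) = 410.444.
V = 21 × 15 × 3 = 945 m³.
T = 0.161·V/[−S·ln(1−ᾱ)] = 0.161·945/410.444 = 0.37 s.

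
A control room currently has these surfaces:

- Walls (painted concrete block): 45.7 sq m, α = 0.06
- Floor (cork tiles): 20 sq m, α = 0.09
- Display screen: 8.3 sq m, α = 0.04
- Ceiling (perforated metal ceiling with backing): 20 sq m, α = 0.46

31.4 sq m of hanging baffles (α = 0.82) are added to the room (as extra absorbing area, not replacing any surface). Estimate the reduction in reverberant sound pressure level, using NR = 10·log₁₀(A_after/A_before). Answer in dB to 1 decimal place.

4.5 dB

Total absorption A_before = 45.7*0.06 + 20*0.09 + 8.3*0.04 + 20*0.46
  = 2.742 + 1.800 + 0.332 + 9.200 = 14.074 sq m sabins.
Added absorption = 31.4 × 0.82 = 25.748 sabins.
New total A_after = 39.822 sabins.
Reduction = 10 log₁₀(A_after/A_before) = 10 log₁₀(2.8295) = 4.5 dB.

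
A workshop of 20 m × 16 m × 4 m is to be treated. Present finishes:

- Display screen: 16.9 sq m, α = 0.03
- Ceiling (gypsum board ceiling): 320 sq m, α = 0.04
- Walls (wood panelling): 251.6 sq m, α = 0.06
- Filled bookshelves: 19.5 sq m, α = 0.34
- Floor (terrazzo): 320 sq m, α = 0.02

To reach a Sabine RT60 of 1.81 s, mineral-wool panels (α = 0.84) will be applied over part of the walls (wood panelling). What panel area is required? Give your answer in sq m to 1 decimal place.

Equivalent absorption area: A₁ = 16.9·0.03 + 320·0.04 + 251.6·0.06 + 19.5·0.34 + 320·0.02 = 41.433 sq m.
V = 1280 m³. Target absorption A₂ = 0.161 × 1280 / 1.81 = 113.856 sabins.
Absorption to add: 113.856 − 41.433 = 72.423 sabins.
Net gain per sq m: Δα = 0.84 − 0.06 = 0.78.
Panel area = 72.423 / 0.78 = 92.9 sq m.

92.9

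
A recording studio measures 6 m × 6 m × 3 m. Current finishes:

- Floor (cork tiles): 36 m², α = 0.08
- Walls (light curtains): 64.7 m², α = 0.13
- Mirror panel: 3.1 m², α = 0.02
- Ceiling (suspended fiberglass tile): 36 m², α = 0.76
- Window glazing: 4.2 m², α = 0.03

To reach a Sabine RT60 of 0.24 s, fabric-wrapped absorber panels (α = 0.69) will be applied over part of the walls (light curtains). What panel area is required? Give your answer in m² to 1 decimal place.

A₁ = Σ Sᵢαᵢ = 36×0.08 + 64.7×0.13 + 3.1×0.02 + 36×0.76 + 4.2×0.03 = 38.839 sabins.
V = 108 m³. Target absorption A₂ = 0.161 × 108 / 0.24 = 72.450 sabins.
ΔA needed = 72.450 − 38.839 = 33.611 sabins.
Each m² of panel replacing the walls (light curtains) adds (0.69 − 0.13) = 0.56 sabins.
Area = ΔA/Δα = 33.611/0.56 = 60.0 m².

60.0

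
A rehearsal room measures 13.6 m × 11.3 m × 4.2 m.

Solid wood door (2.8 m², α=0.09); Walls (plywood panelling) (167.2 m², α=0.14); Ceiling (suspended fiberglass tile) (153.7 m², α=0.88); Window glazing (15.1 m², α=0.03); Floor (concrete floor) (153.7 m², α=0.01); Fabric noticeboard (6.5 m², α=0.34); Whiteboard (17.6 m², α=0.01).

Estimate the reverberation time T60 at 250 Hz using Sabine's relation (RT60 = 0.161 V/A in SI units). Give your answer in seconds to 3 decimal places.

Summing Sᵢαᵢ: 0.252 + 23.408 + 135.256 + 0.453 + 1.537 + 2.210 + 0.176 → A = 163.292 sabins.
Volume V = 13.6 × 11.3 × 4.2 = 645.456 m³.
Sabine: RT60 = 0.161 × 645.456 / 163.292 = 0.636 s.

0.636 s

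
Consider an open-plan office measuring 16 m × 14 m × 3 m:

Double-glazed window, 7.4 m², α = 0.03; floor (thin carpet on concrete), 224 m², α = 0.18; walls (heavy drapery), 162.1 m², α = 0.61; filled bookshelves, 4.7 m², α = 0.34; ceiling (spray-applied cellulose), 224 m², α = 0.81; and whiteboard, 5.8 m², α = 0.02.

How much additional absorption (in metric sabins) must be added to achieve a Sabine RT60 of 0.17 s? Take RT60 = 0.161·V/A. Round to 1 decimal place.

313.8 sabins

Equivalent absorption area: A₁ = 7.4*0.03 + 224*0.18 + 162.1*0.61 + 4.7*0.34 + 224*0.81 + 5.8*0.02 = 322.577 m².
V = 672 m³. Required absorption A₂ = 0.161 × 672 / 0.17 = 636.424 sabins.
ΔA = A₂ − A₁ = 636.424 − 322.577 = 313.8 sabins.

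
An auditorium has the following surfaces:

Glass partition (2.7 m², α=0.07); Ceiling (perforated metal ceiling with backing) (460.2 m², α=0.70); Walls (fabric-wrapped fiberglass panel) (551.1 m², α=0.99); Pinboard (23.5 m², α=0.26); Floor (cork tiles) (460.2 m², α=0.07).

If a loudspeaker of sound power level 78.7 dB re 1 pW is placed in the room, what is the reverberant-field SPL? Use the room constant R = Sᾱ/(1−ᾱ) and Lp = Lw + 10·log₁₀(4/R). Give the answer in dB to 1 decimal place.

A = 906.242 sabins; S = 1497.7 m².
ᾱ = 0.6051, so room constant R = A/(1−ᾱ) = 2294.865 m².
Lp = Lw + 10 log₁₀(4/R) = 78.7 -27.59 = 51.1 dB.

51.1 dB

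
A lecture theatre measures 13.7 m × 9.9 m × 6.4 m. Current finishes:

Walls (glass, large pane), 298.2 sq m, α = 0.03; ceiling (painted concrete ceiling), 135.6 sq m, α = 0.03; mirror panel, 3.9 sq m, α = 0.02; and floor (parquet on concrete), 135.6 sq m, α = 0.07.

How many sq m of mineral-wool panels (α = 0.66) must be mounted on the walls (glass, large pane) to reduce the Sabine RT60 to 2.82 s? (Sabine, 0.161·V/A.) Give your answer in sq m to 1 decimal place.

42.8

Summing Sᵢαᵢ: 8.946 + 4.068 + 0.078 + 9.492 → A₁ = 22.584 sabins.
V = 868.032 m³. Target absorption A₂ = 0.161 × 868.032 / 2.82 = 49.558 sabins.
Absorption to add: 49.558 − 22.584 = 26.974 sabins.
Net gain per sq m: Δα = 0.66 − 0.03 = 0.63.
Area = ΔA/Δα = 26.974/0.63 = 42.8 sq m.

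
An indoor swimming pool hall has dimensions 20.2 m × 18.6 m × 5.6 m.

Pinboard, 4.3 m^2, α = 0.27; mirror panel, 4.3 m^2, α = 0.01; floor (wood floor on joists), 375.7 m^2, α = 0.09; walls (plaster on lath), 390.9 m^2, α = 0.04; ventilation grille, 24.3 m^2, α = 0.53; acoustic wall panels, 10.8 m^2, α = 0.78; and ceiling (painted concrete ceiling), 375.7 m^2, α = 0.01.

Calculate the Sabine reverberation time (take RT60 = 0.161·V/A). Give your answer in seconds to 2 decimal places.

A = Σ Sᵢαᵢ = 4.3·0.27 + 4.3·0.01 + 375.7·0.09 + 390.9·0.04 + 24.3·0.53 + 10.8·0.78 + 375.7·0.01 = 75.713 sabins.
V = 20.2·18.6·5.6 = 2104.032 m³.
T = 0.161 V/A = 0.161·2104.032/75.713 = 4.47 s.

4.47 s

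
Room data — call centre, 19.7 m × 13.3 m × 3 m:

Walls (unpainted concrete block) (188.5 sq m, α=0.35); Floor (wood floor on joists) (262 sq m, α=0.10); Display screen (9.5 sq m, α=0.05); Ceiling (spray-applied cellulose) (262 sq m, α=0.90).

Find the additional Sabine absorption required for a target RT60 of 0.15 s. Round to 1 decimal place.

A₁ = Σ Sᵢαᵢ = 188.5·0.35 + 262·0.10 + 9.5·0.05 + 262·0.90 = 328.450 sabins.
V = 786.03 m³. Required absorption A₂ = 0.161 × 786.03 / 0.15 = 843.672 sabins.
Shortfall: 843.672 − 328.450 = 515.2 sabins.

515.2 sabins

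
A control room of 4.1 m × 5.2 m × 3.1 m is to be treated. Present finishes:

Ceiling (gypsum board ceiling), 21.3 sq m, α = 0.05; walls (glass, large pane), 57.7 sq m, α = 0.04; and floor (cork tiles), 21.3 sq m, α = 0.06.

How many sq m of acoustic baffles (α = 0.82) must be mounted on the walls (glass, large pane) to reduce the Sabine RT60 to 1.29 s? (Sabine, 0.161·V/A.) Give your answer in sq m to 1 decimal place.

Total absorption A₁ = 21.3*0.05 + 57.7*0.04 + 21.3*0.06
  = 1.065 + 2.308 + 1.278 = 4.651 sq m sabins.
V = 66.092 m³. Target absorption A₂ = 0.161 × 66.092 / 1.29 = 8.249 sabins.
ΔA needed = 8.249 − 4.651 = 3.598 sabins.
Each sq m of panel replacing the walls (glass, large pane) adds (0.82 − 0.04) = 0.78 sabins.
Panel area = 3.598 / 0.78 = 4.6 sq m.

4.6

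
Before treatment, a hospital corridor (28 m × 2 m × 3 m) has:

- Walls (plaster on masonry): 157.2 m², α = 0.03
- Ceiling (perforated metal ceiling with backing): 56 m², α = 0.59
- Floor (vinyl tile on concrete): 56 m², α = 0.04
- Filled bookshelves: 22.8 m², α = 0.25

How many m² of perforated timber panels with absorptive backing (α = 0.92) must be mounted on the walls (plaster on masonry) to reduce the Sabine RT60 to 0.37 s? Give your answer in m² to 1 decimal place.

30.8

A₁ = Σ Sᵢαᵢ = 157.2·0.03 + 56·0.59 + 56·0.04 + 22.8·0.25 = 45.696 sabins.
V = 168 m³. Target absorption A₂ = 0.161 × 168 / 0.37 = 73.103 sabins.
Absorption to add: 73.103 − 45.696 = 27.407 sabins.
Each m² of panel replacing the walls (plaster on masonry) adds (0.92 − 0.03) = 0.89 sabins.
Panel area = 27.407 / 0.89 = 30.8 m².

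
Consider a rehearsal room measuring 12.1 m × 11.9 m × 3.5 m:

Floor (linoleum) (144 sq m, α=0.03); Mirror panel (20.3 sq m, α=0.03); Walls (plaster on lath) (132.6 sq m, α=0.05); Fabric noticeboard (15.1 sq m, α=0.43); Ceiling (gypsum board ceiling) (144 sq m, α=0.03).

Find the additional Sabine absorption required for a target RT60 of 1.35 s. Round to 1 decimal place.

37.7 sabins

Summing Sᵢαᵢ: 4.320 + 0.609 + 6.630 + 6.493 + 4.320 → A₁ = 22.372 sabins.
Target A₂ = 0.161·503.965/1.35 = 60.102 sabins (V = 503.965 m³).
Shortfall: 60.102 − 22.372 = 37.7 sabins.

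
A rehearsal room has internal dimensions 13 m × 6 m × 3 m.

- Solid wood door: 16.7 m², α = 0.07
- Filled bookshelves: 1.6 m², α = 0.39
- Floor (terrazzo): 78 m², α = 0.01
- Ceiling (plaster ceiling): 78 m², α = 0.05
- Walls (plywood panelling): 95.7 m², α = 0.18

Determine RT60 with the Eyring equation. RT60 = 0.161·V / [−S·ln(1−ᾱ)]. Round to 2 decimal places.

S = Σ Sᵢ = 270.0 m².
Σ(Sᵢαᵢ) = 16.7·0.07 + 1.6·0.39 + 78·0.01 + 78·0.05 + 95.7·0.18 = 23.699.
ᾱ = 23.699 / 270.0 = 0.0878.
−S·ln(1−ᾱ) = −270.0 × ln(1 − 0.0878) = 24.812.
V = 13 × 6 × 3 = 234 m³.
T = 0.161·V/[−S·ln(1−ᾱ)] = 0.161·234/24.812 = 1.52 s.

1.52 s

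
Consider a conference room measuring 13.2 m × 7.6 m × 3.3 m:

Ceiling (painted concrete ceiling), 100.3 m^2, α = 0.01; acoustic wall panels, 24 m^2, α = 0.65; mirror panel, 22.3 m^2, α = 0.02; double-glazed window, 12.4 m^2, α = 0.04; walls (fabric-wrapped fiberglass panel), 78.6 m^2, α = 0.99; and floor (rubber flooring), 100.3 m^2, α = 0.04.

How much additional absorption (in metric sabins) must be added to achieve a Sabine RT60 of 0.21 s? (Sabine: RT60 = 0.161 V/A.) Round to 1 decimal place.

Total absorption A₁ = 100.3*0.01 + 24*0.65 + 22.3*0.02 + 12.4*0.04 + 78.6*0.99 + 100.3*0.04
  = 1.003 + 15.600 + 0.446 + 0.496 + 77.814 + 4.012 = 99.371 m^2 sabins.
For T = 0.21 s, need A₂ = 0.161·V/T = 0.161·331.056/0.21 = 253.810 sabins.
ΔA = A₂ − A₁ = 253.810 − 99.371 = 154.4 sabins.

154.4 sabins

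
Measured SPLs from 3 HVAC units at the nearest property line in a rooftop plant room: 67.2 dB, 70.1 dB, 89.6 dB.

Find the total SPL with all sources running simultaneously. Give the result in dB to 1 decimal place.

89.7 dB

Sum in the linear (power) domain: Σ 10^(Lᵢ/10) = 10^(67.2/10) + 10^(70.1/10) + 10^(89.6/10) = 9.275e+08.
Back to dB: 10·log₁₀ Σ = 89.7 dB.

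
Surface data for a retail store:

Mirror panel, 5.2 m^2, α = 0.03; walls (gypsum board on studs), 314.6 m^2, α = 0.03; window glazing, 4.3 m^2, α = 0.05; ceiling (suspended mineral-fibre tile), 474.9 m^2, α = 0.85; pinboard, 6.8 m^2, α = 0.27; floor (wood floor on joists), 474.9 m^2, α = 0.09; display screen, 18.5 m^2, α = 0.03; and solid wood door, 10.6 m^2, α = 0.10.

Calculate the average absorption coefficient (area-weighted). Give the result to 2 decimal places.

0.35

Total surface area S = 1309.8 m^2.
Σ(Sᵢαᵢ) = 5.2·0.03 + 314.6·0.03 + 4.3·0.05 + 474.9·0.85 + 6.8·0.27 + 474.9·0.09 + 18.5·0.03 + 10.6·0.10 = 459.666.
ᾱ = 459.666 / 1309.8 = 0.35.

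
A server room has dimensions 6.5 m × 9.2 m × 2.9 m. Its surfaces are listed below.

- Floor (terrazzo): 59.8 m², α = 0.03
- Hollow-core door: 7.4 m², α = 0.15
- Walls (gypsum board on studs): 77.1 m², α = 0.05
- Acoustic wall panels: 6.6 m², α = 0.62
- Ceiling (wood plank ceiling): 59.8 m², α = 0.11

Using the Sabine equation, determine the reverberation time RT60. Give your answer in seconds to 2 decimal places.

1.60 s

Total absorption A = 59.8×0.03 + 7.4×0.15 + 77.1×0.05 + 6.6×0.62 + 59.8×0.11
  = 1.794 + 1.110 + 3.855 + 4.092 + 6.578 = 17.429 m² sabins.
V = 6.5·9.2·2.9 = 173.42 m³.
T = 0.161 V/A = 0.161·173.42/17.429 = 1.60 s.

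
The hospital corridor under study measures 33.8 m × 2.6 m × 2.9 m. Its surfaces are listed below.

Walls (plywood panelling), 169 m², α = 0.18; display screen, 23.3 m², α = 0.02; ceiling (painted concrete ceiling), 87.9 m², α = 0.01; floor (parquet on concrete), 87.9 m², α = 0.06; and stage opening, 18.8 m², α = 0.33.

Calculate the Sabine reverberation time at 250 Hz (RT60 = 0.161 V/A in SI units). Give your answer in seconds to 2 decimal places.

0.95 seconds

Total absorption A = 169·0.18 + 23.3·0.02 + 87.9·0.01 + 87.9·0.06 + 18.8·0.33
  = 30.420 + 0.466 + 0.879 + 5.274 + 6.204 = 43.243 m² sabins.
Room volume: 254.852 m³.
Sabine: RT60 = 0.161 × 254.852 / 43.243 = 0.95 s.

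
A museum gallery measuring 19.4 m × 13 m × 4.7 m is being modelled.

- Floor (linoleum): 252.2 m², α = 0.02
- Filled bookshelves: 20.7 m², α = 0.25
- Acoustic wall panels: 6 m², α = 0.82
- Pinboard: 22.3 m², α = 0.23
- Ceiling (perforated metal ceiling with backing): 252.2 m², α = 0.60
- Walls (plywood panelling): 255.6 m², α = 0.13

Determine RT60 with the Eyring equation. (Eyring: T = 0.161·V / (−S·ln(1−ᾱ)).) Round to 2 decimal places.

S = Σ Sᵢ = 809.0 m².
Absorption A = 252.2·0.02 + 20.7·0.25 + 6·0.82 + 22.3·0.23 + 252.2·0.60 + 255.6·0.13 = 204.816 sabins.
Mean coefficient ᾱ = A/S = 0.2532.
−S·ln(1−ᾱ) = −809.0 × ln(1 − 0.2532) = 236.194.
V = 19.4 × 13 × 4.7 = 1185.34 m³.
RT60 = 0.161 × 1185.34 / 236.194 = 0.81 s.

0.81 s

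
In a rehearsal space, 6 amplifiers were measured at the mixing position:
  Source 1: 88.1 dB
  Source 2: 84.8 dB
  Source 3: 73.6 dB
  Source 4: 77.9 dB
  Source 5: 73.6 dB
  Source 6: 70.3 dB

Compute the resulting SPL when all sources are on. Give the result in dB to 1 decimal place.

90.3 dB

Σ 10^(Lᵢ/10) = 1.066e+09.
Combined level = 10 log₁₀(1.066e+09) = 90.3 dB.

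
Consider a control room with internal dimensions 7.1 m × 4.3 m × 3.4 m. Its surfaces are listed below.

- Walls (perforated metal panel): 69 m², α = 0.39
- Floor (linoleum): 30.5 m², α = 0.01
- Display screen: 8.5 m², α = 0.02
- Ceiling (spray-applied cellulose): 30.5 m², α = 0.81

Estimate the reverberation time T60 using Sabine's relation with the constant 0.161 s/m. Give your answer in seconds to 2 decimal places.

0.32 s

A = Σ Sᵢαᵢ = 69·0.39 + 30.5·0.01 + 8.5·0.02 + 30.5·0.81 = 52.090 sabins.
Volume V = 7.1 × 4.3 × 3.4 = 103.802 m³.
Sabine: RT60 = 0.161 × 103.802 / 52.090 = 0.32 s.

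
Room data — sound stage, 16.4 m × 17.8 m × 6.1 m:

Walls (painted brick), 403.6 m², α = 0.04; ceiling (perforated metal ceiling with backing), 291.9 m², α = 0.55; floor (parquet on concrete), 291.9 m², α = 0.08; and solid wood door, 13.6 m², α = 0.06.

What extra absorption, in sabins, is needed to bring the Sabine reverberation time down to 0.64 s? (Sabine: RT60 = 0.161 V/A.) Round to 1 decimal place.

Equivalent absorption area: A₁ = 403.6·0.04 + 291.9·0.55 + 291.9·0.08 + 13.6·0.06 = 200.857 m².
Target A₂ = 0.161·1780.712/0.64 = 447.960 sabins (V = 1780.712 m³).
ΔA = A₂ − A₁ = 447.960 − 200.857 = 247.1 sabins.

247.1 sabins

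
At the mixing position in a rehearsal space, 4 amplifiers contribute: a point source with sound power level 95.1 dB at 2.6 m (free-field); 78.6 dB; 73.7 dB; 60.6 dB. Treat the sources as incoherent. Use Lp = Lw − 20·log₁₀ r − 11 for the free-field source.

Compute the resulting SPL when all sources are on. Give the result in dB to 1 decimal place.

Source at 2.6 m: Lp = 95.1 − 20·log₁₀(2.6) − 11 = 75.8 dB.
Sum in the linear (power) domain: Σ 10^(Lᵢ/10) = 10^(75.8/10) + 10^(78.6/10) + 10^(73.7/10) + 10^(60.6/10) = 1.351e+08.
L_total = 10·log₁₀(1.351e+08) = 81.3 dB.

81.3 dB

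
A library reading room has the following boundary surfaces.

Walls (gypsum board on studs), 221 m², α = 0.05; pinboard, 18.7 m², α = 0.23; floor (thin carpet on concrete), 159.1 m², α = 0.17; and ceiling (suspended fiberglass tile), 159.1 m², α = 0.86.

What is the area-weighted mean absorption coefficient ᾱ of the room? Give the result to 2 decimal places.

0.32

Total surface area S = 557.9 m².
Σ(Sᵢαᵢ) = 221×0.05 + 18.7×0.23 + 159.1×0.17 + 159.1×0.86 = 179.224.
ᾱ = 179.224 / 557.9 = 0.32.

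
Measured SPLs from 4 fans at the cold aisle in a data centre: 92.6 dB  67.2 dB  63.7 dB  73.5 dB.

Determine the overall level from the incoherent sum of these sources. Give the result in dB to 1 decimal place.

92.7 dB

Converting to relative power and adding: 10^(92.6/10) + 10^(67.2/10) + 10^(63.7/10) + 10^(73.5/10) = 1.85e+09.
Combined level = 10 log₁₀(1.85e+09) = 92.7 dB.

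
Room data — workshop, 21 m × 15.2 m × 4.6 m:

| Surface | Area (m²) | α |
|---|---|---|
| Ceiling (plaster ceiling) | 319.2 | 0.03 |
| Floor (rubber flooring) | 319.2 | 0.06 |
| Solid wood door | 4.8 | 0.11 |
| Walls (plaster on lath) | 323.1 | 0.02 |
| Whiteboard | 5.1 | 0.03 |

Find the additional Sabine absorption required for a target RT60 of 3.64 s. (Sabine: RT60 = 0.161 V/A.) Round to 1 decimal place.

A₁ = Σ Sᵢαᵢ = 319.2·0.03 + 319.2·0.06 + 4.8·0.11 + 323.1·0.02 + 5.1·0.03 = 35.871 sabins.
V = 1468.32 m³. Required absorption A₂ = 0.161 × 1468.32 / 3.64 = 64.945 sabins.
Shortfall: 64.945 − 35.871 = 29.1 sabins.

29.1 sabins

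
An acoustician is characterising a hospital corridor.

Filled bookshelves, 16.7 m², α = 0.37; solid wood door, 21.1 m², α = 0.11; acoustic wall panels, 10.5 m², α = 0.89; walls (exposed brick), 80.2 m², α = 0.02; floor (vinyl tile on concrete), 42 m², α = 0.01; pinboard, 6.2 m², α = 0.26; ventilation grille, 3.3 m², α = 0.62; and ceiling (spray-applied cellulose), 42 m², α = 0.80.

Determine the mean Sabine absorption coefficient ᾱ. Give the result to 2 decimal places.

S = Σ Sᵢ = 16.7 + 21.1 + 10.5 + 80.2 + 42 + 6.2 + 3.3 + 42 = 222.0 m².
A = 16.7*0.37 + 21.1*0.11 + 10.5*0.89 + 80.2*0.02 + 42*0.01 + 6.2*0.26 + 3.3*0.62 + 42*0.80 = 57.127 sabins.
ᾱ = A/S = 0.26.

0.26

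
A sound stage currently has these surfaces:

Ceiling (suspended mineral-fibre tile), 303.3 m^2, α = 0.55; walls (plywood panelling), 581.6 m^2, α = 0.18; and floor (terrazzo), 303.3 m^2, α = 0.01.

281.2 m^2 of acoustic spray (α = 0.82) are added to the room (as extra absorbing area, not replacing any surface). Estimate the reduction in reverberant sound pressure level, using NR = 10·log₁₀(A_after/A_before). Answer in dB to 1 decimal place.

2.6 dB

Total absorption A_before = 303.3*0.55 + 581.6*0.18 + 303.3*0.01
  = 166.815 + 104.688 + 3.033 = 274.536 m^2 sabins.
Treatment contributes 281.2·0.82 = 230.584 sabins.
A_after = 274.536 + 230.584 = 505.120 sabins.
NR = 10·log₁₀(505.120/274.536) = 2.6 dB.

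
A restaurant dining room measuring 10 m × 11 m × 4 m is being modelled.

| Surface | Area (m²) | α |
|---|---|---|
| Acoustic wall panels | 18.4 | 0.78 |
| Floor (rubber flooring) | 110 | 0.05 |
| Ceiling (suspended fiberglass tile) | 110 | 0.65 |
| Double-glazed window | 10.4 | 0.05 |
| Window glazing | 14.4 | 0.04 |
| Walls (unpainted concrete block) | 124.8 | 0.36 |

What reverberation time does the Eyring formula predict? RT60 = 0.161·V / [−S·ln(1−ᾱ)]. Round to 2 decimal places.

S = Σ Sᵢ = 388.0 m².
Absorption A = 18.4×0.78 + 110×0.05 + 110×0.65 + 10.4×0.05 + 14.4×0.04 + 124.8×0.36 = 137.376 sabins.
Mean coefficient ᾱ = A/S = 0.3541.
Eyring denominator: −S ln(1−ᾱ) = 169.599.
V = 10 × 11 × 4 = 440 m³.
T = 0.161·V/[−S·ln(1−ᾱ)] = 0.161·440/169.599 = 0.42 s.

0.42 s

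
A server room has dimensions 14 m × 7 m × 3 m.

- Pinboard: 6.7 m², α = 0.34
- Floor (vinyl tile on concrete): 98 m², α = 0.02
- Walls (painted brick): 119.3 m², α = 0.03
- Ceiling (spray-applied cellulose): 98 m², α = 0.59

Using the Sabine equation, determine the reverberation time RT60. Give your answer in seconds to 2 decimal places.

Equivalent absorption area: A = 6.7·0.34 + 98·0.02 + 119.3·0.03 + 98·0.59 = 65.637 m².
Volume V = 14 × 7 × 3 = 294 m³.
Sabine: RT60 = 0.161 × 294 / 65.637 = 0.72 s.

0.72 s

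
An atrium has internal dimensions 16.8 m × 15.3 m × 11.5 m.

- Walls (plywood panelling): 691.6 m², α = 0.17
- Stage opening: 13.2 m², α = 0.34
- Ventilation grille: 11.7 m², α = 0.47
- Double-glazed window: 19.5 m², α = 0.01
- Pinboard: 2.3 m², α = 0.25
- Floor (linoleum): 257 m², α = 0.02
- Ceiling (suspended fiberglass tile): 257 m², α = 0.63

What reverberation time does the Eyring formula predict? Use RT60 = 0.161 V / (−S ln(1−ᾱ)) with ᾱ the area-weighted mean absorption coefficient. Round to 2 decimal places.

1.41 s

Total surface area S = 691.6 + 13.2 + 11.7 + 19.5 + 2.3 + 257 + 257 = 1252.3 m².
Absorption A = 691.6·0.17 + 13.2·0.34 + 11.7·0.47 + 19.5·0.01 + 2.3·0.25 + 257·0.02 + 257·0.63 = 295.379 sabins.
ᾱ = 295.379 / 1252.3 = 0.2359.
−S·ln(1−ᾱ) = −1252.3 × ln(1 − 0.2359) = 336.940.
V = 16.8 × 15.3 × 11.5 = 2955.96 m³.
RT60 = 0.161 × 2955.96 / 336.940 = 1.41 s.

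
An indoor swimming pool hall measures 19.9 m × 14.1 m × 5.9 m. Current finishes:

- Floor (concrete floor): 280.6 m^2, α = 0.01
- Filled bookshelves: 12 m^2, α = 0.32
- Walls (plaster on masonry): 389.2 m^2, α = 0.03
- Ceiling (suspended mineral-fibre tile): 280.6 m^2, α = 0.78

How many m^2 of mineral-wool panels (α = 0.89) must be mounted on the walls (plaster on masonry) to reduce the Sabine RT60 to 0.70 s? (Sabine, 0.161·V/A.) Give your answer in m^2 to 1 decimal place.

166.9

A₁ = Σ Sᵢαᵢ = 280.6·0.01 + 12·0.32 + 389.2·0.03 + 280.6·0.78 = 237.190 sabins.
V = 1655.481 m³. Target absorption A₂ = 0.161 × 1655.481 / 0.70 = 380.761 sabins.
Absorption to add: 380.761 − 237.190 = 143.571 sabins.
Net gain per m^2: Δα = 0.89 − 0.03 = 0.86.
Panel area = 143.571 / 0.86 = 166.9 m^2.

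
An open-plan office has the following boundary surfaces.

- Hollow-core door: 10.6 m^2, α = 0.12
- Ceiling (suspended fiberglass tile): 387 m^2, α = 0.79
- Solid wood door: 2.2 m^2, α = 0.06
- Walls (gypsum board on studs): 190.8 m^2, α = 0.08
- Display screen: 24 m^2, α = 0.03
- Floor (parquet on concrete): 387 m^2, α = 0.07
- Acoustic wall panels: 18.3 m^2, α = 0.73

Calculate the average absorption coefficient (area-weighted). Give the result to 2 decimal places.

0.36

Total surface area S = 1019.9 m^2.
Σ(Sᵢαᵢ) = 10.6*0.12 + 387*0.79 + 2.2*0.06 + 190.8*0.08 + 24*0.03 + 387*0.07 + 18.3*0.73 = 363.567.
ᾱ = A/S = 0.36.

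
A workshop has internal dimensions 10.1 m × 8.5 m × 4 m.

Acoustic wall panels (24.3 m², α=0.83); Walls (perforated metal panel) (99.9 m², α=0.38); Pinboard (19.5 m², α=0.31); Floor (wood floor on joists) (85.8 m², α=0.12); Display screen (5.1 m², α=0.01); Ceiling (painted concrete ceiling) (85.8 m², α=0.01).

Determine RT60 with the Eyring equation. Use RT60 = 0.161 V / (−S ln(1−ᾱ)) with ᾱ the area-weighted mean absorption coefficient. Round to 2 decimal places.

S = Σ Sᵢ = 320.4 m².
Σ(Sᵢαᵢ) = 24.3×0.83 + 99.9×0.38 + 19.5×0.31 + 85.8×0.12 + 5.1×0.01 + 85.8×0.01 = 75.381.
Mean coefficient ᾱ = A/S = 0.2353.
−S·ln(1−ᾱ) = −320.4 × ln(1 − 0.2353) = 85.954.
V = 10.1 × 8.5 × 4 = 343.4 m³.
RT60 = 0.161 × 343.4 / 85.954 = 0.64 s.

0.64 s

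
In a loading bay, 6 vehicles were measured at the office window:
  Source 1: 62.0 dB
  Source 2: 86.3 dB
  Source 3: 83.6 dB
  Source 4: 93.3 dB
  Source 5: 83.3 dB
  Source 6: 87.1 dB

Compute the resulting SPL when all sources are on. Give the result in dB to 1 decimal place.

Σ 10^(Lᵢ/10) = 3.522e+09.
Back to dB: 10·log₁₀ Σ = 95.5 dB.

95.5 dB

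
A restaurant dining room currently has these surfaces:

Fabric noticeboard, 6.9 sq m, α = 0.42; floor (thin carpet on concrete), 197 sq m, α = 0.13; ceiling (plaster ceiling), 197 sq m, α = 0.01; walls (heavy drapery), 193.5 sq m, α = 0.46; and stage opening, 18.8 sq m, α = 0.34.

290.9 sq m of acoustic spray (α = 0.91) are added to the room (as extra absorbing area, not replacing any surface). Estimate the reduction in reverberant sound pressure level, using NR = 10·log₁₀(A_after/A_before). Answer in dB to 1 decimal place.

4.9 dB

Total absorption A_before = 6.9*0.42 + 197*0.13 + 197*0.01 + 193.5*0.46 + 18.8*0.34
  = 2.898 + 25.610 + 1.970 + 89.010 + 6.392 = 125.880 sq m sabins.
Added absorption = 290.9 × 0.91 = 264.719 sabins.
New total A_after = 390.599 sabins.
Reduction = 10 log₁₀(A_after/A_before) = 10 log₁₀(3.1029) = 4.9 dB.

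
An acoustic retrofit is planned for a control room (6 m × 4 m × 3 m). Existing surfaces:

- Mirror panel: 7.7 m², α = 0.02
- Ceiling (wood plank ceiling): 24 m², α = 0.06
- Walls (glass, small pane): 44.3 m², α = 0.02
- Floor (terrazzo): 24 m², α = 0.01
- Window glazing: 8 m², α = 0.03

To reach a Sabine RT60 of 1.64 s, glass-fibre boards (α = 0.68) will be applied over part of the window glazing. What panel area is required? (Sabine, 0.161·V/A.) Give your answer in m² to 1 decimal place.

A₁ = Σ Sᵢαᵢ = 7.7*0.02 + 24*0.06 + 44.3*0.02 + 24*0.01 + 8*0.03 = 2.960 sabins.
Required A₂ = 0.161·72/1.64 = 7.068 sabins.
ΔA needed = 7.068 − 2.960 = 4.108 sabins.
Net gain per m²: Δα = 0.68 − 0.03 = 0.65.
Area = ΔA/Δα = 4.108/0.65 = 6.3 m².

6.3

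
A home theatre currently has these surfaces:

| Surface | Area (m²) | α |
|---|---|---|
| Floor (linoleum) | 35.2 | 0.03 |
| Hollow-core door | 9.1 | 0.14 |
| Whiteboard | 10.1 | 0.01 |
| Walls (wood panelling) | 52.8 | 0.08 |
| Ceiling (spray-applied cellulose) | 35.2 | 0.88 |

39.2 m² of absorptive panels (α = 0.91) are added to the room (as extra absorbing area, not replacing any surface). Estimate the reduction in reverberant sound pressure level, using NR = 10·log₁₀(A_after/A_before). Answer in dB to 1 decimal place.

A_before = Σ Sᵢαᵢ = 35.2·0.03 + 9.1·0.14 + 10.1·0.01 + 52.8·0.08 + 35.2·0.88 = 37.631 sabins.
Treatment contributes 39.2·0.91 = 35.672 sabins.
New total A_after = 73.303 sabins.
Reduction = 10 log₁₀(A_after/A_before) = 10 log₁₀(1.9479) = 2.9 dB.

2.9 dB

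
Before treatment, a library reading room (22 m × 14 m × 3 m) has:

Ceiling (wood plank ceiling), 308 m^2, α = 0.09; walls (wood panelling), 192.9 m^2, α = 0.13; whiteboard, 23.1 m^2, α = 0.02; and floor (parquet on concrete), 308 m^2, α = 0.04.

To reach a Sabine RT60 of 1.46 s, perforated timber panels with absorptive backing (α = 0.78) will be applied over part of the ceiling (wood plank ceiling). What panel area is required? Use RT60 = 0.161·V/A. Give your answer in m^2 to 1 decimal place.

Summing Sᵢαᵢ: 27.720 + 25.077 + 0.462 + 12.320 → A₁ = 65.579 sabins.
Required A₂ = 0.161·924/1.46 = 101.893 sabins.
ΔA needed = 101.893 − 65.579 = 36.314 sabins.
Each m^2 of panel replacing the ceiling (wood plank ceiling) adds (0.78 − 0.09) = 0.69 sabins.
Panel area = 36.314 / 0.69 = 52.6 m^2.

52.6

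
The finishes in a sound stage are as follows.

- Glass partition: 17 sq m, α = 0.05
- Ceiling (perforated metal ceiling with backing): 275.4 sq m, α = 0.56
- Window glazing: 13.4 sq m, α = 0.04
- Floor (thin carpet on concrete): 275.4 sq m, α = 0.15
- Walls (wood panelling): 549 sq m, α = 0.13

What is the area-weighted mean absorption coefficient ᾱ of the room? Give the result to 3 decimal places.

Total surface area S = 1130.2 sq m.
Σ(Sᵢαᵢ) = 17·0.05 + 275.4·0.56 + 13.4·0.04 + 275.4·0.15 + 549·0.13 = 268.290.
ᾱ = A/S = 0.237.

0.237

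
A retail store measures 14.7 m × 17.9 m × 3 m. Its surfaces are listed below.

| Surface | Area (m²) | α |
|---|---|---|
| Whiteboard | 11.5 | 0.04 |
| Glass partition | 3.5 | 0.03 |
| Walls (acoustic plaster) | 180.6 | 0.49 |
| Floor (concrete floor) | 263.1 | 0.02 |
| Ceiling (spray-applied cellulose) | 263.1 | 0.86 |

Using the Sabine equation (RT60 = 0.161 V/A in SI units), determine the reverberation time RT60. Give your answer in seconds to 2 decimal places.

A = Σ Sᵢαᵢ = 11.5×0.04 + 3.5×0.03 + 180.6×0.49 + 263.1×0.02 + 263.1×0.86 = 320.587 sabins.
Volume V = 14.7 × 17.9 × 3 = 789.39 m³.
Sabine: RT60 = 0.161 × 789.39 / 320.587 = 0.40 s.

0.40 seconds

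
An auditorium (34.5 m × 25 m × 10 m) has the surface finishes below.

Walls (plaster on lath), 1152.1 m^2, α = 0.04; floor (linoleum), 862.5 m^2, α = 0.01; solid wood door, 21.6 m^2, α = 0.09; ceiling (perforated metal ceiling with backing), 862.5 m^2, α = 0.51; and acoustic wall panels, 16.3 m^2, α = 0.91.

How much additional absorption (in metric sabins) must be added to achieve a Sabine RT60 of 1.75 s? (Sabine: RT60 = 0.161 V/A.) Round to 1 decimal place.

Total absorption A₁ = 1152.1*0.04 + 862.5*0.01 + 21.6*0.09 + 862.5*0.51 + 16.3*0.91
  = 46.084 + 8.625 + 1.944 + 439.875 + 14.833 = 511.361 m^2 sabins.
Target A₂ = 0.161·8625/1.75 = 793.500 sabins (V = 8625 m³).
ΔA = A₂ − A₁ = 793.500 − 511.361 = 282.1 sabins.

282.1 sabins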